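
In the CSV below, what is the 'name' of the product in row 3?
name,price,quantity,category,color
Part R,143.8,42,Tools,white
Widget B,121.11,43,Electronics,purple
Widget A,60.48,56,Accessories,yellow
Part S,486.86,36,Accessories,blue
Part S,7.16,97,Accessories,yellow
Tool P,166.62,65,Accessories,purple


Query: Row 3 ('Widget A'), column 'name'
Value: Widget A

Widget A


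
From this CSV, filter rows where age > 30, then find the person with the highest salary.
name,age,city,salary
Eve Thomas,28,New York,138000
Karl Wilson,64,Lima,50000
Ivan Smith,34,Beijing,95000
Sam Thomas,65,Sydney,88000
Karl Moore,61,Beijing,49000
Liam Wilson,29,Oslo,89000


Filter: age > 30
Sort by: salary (descending)

Filtered records (4):
  Ivan Smith, age 34, salary $95000
  Sam Thomas, age 65, salary $88000
  Karl Wilson, age 64, salary $50000
  Karl Moore, age 61, salary $49000

Highest salary: Ivan Smith ($95000)

Ivan Smith


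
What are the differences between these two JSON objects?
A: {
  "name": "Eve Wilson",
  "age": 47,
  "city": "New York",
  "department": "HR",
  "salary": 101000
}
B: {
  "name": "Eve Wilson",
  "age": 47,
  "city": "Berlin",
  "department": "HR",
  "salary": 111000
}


Comparing each field (in key order):
  name: same
  age: same
  city: DIFFERENT
  department: same
  salary: DIFFERENT
Differences:
  city: New York -> Berlin
  salary: 101000 -> 111000

2 field(s) changed

2 changes: city, salary


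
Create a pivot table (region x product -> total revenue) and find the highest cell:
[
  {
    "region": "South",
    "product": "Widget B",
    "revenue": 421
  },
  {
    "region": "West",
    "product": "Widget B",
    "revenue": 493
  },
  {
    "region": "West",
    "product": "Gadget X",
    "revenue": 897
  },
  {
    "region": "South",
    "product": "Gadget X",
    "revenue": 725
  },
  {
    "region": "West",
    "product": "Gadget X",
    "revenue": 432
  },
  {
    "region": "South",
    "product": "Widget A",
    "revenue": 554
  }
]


Pivot: region (rows) x product (columns) -> total revenue

     Gadget X      Widget A      Widget B    
South          725           554           421  
West          1329             0           493  

Highest: West / Gadget X = $1329

West / Gadget X = $1329


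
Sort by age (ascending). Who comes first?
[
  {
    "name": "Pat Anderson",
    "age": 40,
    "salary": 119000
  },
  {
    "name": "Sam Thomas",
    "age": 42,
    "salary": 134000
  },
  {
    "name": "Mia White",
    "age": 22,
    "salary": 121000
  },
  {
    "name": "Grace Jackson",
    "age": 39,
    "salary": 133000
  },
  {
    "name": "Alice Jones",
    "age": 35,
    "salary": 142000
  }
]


Sort by: age (ascending)

Sorted order:
  1. Mia White (age = 22)
  2. Alice Jones (age = 35)
  3. Grace Jackson (age = 39)
  4. Pat Anderson (age = 40)
  5. Sam Thomas (age = 42)

First: Mia White

Mia White


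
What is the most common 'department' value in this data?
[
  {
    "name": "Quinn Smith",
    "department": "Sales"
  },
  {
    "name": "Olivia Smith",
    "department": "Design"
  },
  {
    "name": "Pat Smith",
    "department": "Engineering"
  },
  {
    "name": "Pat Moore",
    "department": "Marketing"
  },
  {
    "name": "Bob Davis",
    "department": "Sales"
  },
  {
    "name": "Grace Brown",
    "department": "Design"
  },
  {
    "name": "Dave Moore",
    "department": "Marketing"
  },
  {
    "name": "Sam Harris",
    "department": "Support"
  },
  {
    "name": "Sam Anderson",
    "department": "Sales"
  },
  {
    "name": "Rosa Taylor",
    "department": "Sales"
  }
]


Counting 'department' values across 10 records:

  Sales: 4 ####
  Design: 2 ##
  Marketing: 2 ##
  Engineering: 1 #
  Support: 1 #

Most common: Sales (4 times)

Sales (4 times)


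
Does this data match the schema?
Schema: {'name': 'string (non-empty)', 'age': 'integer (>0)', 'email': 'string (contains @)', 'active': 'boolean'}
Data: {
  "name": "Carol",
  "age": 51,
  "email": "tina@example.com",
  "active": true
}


Validating each field against schema:
  name: OK (non-empty string)
  age: OK (positive integer)
  email: OK (string with @)
  active: OK (boolean)

Result: VALID

VALID


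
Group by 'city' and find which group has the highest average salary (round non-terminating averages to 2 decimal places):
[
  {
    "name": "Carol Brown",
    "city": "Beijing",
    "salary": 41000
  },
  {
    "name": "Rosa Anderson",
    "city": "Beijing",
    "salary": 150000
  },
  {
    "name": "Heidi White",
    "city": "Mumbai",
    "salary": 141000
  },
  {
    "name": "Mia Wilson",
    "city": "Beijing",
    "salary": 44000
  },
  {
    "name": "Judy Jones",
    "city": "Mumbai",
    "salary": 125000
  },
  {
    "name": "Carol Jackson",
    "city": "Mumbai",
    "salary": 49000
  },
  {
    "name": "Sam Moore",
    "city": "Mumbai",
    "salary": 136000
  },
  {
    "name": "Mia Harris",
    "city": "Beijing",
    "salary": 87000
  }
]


Group by: city

Groups:
  Beijing: 4 people, avg salary = 322000/4 = $80500
  Mumbai: 4 people, avg salary = 451000/4 = $112750

Highest average salary: Mumbai ($112750)

Mumbai ($112750)


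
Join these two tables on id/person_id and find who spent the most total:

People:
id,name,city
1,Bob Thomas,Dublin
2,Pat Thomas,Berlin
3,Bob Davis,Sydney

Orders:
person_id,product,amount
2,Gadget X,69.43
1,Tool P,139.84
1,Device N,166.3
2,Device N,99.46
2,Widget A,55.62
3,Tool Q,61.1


Join on: people.id = orders.person_id

Joined rows:
  Pat Thomas (Berlin) bought Gadget X for $69.43
  Bob Thomas (Dublin) bought Tool P for $139.84
  Bob Thomas (Dublin) bought Device N for $166.3
  Pat Thomas (Berlin) bought Device N for $99.46
  Pat Thomas (Berlin) bought Widget A for $55.62
  Bob Davis (Sydney) bought Tool Q for $61.1

Total per person:
  Bob Thomas: $306.14
  Pat Thomas: $224.51
  Bob Davis: $61.10

Top spender: Bob Thomas ($306.14)

Bob Thomas ($306.14)


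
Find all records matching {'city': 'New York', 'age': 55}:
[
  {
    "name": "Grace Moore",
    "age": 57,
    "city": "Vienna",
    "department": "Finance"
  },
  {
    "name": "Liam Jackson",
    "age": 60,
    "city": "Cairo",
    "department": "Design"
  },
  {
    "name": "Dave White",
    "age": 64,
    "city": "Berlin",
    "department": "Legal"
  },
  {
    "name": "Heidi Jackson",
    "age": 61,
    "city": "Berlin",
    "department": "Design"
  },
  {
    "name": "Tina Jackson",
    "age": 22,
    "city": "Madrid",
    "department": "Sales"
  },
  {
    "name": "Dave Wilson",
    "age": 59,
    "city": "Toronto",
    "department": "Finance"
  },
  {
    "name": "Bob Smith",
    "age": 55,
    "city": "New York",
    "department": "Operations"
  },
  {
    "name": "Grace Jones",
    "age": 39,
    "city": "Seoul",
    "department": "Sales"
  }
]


Search criteria: {'city': 'New York', 'age': 55}

Checking 8 records:
  Grace Moore: {city: Vienna, age: 57}
  Liam Jackson: {city: Cairo, age: 60}
  Dave White: {city: Berlin, age: 64}
  Heidi Jackson: {city: Berlin, age: 61}
  Tina Jackson: {city: Madrid, age: 22}
  Dave Wilson: {city: Toronto, age: 59}
  Bob Smith: {city: New York, age: 55} <-- MATCH
  Grace Jones: {city: Seoul, age: 39}

Matches: ["Bob Smith"]

["Bob Smith"]


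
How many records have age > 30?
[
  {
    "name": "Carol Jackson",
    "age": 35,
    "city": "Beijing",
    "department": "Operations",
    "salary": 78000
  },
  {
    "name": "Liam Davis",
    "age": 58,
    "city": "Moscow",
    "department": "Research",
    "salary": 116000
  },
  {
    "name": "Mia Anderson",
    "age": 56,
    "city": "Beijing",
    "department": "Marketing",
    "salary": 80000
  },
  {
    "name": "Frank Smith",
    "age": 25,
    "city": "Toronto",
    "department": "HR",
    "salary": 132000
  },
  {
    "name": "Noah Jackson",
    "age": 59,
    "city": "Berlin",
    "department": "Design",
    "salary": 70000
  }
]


Data: 5 records
Condition: age > 30

Checking each record:
  Carol Jackson: 35 MATCH
  Liam Davis: 58 MATCH
  Mia Anderson: 56 MATCH
  Frank Smith: 25
  Noah Jackson: 59 MATCH

Count: 4

4


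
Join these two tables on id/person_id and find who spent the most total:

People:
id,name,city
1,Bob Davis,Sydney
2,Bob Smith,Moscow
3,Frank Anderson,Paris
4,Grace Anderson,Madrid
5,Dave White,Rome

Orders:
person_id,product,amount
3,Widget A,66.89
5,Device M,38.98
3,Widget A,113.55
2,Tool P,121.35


Join on: people.id = orders.person_id

Joined rows:
  Frank Anderson (Paris) bought Widget A for $66.89
  Dave White (Rome) bought Device M for $38.98
  Frank Anderson (Paris) bought Widget A for $113.55
  Bob Smith (Moscow) bought Tool P for $121.35

Total per person:
  Frank Anderson: $180.44
  Bob Smith: $121.35
  Dave White: $38.98

Top spender: Frank Anderson ($180.44)

Frank Anderson ($180.44)


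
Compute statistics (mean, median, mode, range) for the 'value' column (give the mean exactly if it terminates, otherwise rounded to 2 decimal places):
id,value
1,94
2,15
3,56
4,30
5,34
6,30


Data: [94, 15, 56, 30, 34, 30]
Count: 6
Sum: 259
Mean: 259/6 ≈ 43.17 (rounded to 2 decimal places)
Sorted: [15, 30, 30, 34, 56, 94]
Median: 32.0
Mode: 30 (2 times)
Range: 94 - 15 = 79
Min: 15, Max: 94

mean≈43.17, median=32.0, mode=30, range=79


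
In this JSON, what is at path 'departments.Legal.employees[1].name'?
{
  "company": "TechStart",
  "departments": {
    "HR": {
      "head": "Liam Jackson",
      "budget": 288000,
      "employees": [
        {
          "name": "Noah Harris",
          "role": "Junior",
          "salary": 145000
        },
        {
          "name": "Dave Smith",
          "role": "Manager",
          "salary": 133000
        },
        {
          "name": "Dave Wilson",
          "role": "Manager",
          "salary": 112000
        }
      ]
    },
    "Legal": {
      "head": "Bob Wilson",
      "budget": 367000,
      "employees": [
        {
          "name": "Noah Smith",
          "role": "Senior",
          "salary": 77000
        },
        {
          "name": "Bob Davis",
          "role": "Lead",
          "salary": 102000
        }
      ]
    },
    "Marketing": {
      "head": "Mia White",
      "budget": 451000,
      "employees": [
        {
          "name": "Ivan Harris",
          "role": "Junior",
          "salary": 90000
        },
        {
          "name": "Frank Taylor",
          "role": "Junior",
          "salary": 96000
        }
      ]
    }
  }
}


Path: departments.Legal.employees[1].name

Navigate:
  -> departments
  -> Legal
  -> employees[1].name = 'Bob Davis'

Bob Davis


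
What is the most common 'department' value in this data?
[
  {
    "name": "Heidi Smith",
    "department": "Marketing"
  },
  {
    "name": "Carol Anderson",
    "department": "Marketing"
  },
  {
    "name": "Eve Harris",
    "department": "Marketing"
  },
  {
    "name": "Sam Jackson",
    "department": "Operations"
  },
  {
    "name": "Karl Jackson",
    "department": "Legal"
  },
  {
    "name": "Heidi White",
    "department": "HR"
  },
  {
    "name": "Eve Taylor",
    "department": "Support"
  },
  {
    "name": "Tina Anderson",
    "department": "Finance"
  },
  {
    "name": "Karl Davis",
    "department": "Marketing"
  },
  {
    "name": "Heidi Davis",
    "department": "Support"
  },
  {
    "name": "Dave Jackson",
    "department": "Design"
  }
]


Counting 'department' values across 11 records:

  Marketing: 4 ####
  Support: 2 ##
  Operations: 1 #
  Legal: 1 #
  HR: 1 #
  Finance: 1 #
  Design: 1 #

Most common: Marketing (4 times)

Marketing (4 times)


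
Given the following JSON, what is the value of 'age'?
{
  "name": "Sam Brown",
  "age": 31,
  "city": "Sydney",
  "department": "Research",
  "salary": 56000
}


Looking up field 'age'
Value: 31

31


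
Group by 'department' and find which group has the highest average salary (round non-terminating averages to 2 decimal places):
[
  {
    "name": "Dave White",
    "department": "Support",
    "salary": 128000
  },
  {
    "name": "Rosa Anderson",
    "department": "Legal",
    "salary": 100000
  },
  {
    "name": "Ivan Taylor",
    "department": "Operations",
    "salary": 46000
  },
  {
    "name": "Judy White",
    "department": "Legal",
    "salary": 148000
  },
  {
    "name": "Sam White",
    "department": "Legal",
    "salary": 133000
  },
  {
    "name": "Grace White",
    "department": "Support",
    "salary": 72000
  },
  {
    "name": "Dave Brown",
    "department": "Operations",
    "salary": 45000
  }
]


Group by: department

Groups:
  Legal: 3 people, avg salary = 381000/3 = $127000
  Operations: 2 people, avg salary = 91000/2 = $45500
  Support: 2 people, avg salary = 200000/2 = $100000

Highest average salary: Legal ($127000)

Legal ($127000)


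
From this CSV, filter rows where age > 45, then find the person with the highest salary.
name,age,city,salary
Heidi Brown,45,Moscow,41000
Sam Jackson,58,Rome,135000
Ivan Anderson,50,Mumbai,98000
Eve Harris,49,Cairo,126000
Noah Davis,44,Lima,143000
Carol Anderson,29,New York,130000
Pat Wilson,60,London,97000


Filter: age > 45
Sort by: salary (descending)

Filtered records (4):
  Sam Jackson, age 58, salary $135000
  Eve Harris, age 49, salary $126000
  Ivan Anderson, age 50, salary $98000
  Pat Wilson, age 60, salary $97000

Highest salary: Sam Jackson ($135000)

Sam Jackson


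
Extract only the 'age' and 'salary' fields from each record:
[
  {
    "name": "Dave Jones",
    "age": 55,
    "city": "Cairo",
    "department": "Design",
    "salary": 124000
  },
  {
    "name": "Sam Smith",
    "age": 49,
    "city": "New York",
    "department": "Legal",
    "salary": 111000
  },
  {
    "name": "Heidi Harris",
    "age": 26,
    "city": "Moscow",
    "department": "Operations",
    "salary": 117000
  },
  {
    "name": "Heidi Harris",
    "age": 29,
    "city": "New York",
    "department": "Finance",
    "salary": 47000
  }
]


Original: 4 records with fields: name, age, city, department, salary
Keep: ['age', 'salary']
Drop: ['name', 'city', 'department']
Result: 4 records, 2 fields each

[
  {
    "age": 55,
    "salary": 124000
  },
  {
    "age": 49,
    "salary": 111000
  },
  {
    "age": 26,
    "salary": 117000
  },
  {
    "age": 29,
    "salary": 47000
  }
]


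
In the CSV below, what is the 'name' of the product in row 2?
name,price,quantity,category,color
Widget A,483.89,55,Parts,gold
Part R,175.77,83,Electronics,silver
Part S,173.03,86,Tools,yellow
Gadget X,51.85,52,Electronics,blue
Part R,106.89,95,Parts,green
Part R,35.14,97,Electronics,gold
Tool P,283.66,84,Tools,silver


Query: Row 2 ('Part R'), column 'name'
Value: Part R

Part R


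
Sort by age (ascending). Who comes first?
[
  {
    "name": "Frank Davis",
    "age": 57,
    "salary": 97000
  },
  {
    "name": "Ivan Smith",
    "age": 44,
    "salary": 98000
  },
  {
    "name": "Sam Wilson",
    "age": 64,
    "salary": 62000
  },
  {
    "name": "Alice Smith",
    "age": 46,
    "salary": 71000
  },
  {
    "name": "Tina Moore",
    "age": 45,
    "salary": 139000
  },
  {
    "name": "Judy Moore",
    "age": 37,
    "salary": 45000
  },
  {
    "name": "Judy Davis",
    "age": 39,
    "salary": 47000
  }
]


Sort by: age (ascending)

Sorted order:
  1. Judy Moore (age = 37)
  2. Judy Davis (age = 39)
  3. Ivan Smith (age = 44)
  4. Tina Moore (age = 45)
  5. Alice Smith (age = 46)
  6. Frank Davis (age = 57)
  7. Sam Wilson (age = 64)

First: Judy Moore

Judy Moore


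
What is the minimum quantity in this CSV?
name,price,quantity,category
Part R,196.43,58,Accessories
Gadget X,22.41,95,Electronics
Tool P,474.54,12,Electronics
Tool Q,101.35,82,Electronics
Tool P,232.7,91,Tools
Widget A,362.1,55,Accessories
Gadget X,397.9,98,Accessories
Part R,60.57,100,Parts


Computing minimum quantity:
Values: [58, 95, 12, 82, 91, 55, 98, 100]
Min = 12

12


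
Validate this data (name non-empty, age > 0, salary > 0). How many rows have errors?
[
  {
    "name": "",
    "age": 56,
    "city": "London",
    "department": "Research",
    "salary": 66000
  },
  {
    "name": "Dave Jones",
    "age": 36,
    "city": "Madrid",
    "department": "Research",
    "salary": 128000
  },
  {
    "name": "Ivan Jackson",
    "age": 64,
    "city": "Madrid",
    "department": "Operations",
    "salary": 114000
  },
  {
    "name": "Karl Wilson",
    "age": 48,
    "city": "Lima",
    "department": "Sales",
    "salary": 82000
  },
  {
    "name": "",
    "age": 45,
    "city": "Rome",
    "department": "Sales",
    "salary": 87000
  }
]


Validating 5 records:
Rules: name non-empty, age > 0, salary > 0

  Row 1 (???): empty name
  Row 2 (Dave Jones): OK
  Row 3 (Ivan Jackson): OK
  Row 4 (Karl Wilson): OK
  Row 5 (???): empty name

Total errors: 2

2 errors


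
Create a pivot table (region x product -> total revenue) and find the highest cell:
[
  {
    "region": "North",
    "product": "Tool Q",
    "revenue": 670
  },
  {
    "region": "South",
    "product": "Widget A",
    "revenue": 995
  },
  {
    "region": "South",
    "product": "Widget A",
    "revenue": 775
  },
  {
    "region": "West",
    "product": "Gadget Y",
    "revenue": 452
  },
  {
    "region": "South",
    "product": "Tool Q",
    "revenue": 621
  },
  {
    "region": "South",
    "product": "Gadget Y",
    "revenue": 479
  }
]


Pivot: region (rows) x product (columns) -> total revenue

     Gadget Y      Tool Q        Widget A    
North            0           670             0  
South          479           621          1770  
West           452             0             0  

Highest: South / Widget A = $1770

South / Widget A = $1770


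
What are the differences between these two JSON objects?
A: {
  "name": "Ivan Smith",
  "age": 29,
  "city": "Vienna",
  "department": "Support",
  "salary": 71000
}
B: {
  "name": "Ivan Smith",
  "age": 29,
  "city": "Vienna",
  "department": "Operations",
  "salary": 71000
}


Comparing each field (in key order):
  name: same
  age: same
  city: same
  department: DIFFERENT
  salary: same
Differences:
  department: Support -> Operations

1 field(s) changed

1 change: department


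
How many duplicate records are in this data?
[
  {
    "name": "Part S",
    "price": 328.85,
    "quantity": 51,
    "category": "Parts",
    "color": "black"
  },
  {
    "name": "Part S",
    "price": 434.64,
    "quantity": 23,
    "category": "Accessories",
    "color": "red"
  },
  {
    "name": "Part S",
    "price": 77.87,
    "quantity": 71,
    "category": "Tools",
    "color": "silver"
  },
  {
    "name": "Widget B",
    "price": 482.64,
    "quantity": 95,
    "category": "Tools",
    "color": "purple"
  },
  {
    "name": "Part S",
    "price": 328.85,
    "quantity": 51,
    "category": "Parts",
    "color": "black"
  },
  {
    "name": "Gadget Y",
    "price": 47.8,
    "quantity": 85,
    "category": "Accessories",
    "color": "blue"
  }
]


Checking 6 records for duplicates:

  Row 1: Part S ($328.85, qty 51)
  Row 2: Part S ($434.64, qty 23)
  Row 3: Part S ($77.87, qty 71)
  Row 4: Widget B ($482.64, qty 95)
  Row 5: Part S ($328.85, qty 51) <-- DUPLICATE
  Row 6: Gadget Y ($47.8, qty 85)

Duplicates found: 1
Unique records: 5

1 duplicates, 5 unique


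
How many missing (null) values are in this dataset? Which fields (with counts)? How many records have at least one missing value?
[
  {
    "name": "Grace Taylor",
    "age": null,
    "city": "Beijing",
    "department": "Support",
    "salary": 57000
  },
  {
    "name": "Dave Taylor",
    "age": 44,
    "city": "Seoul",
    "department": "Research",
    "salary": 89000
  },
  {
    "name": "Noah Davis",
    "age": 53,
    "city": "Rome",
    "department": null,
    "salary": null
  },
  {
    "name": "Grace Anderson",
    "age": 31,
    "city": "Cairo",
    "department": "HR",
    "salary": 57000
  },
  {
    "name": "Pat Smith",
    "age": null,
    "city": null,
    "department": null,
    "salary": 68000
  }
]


Checking for missing (null) values in 5 records:

  Grace Taylor: age
  Dave Taylor: complete
  Noah Davis: department, salary
  Grace Anderson: complete
  Pat Smith: age, city, department

Per field:
  name: 0 missing
  age: 2 missing
  city: 1 missing
  department: 2 missing
  salary: 1 missing

Total missing values: 6
Records with any missing: 3

6 missing values (age: 2, city: 1, department: 2, salary: 1); 3 incomplete records


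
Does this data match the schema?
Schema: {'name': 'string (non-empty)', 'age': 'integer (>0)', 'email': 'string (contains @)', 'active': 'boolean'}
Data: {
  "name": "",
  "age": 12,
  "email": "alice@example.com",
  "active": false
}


Validating each field against schema:
  name: FAIL ("" is an empty string)
  age: OK (positive integer)
  email: OK (string with @)
  active: OK (boolean)

Result: INVALID (1 error: name)

INVALID (1 error: name)


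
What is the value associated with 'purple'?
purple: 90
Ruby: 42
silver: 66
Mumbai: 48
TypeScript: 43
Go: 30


Looking up key 'purple'
Value: 90

90


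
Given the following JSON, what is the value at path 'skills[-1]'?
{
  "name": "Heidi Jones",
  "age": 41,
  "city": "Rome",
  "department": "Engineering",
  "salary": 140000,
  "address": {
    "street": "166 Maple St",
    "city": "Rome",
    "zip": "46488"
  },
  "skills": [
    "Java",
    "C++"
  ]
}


Query: skills[-1]
Path: skills -> last element
Value: C++

C++


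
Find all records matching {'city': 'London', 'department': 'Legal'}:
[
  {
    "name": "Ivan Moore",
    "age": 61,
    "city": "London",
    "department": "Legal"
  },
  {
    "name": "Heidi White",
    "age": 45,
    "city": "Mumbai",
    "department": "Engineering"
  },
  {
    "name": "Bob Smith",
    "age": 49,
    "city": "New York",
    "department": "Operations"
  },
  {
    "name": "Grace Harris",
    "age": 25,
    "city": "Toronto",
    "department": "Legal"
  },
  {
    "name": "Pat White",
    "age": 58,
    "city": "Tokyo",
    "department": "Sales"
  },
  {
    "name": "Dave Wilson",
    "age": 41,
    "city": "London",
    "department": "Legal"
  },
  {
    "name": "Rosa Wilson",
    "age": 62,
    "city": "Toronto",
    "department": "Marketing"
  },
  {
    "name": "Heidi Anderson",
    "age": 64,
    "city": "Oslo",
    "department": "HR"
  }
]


Search criteria: {'city': 'London', 'department': 'Legal'}

Checking 8 records:
  Ivan Moore: {city: London, department: Legal} <-- MATCH
  Heidi White: {city: Mumbai, department: Engineering}
  Bob Smith: {city: New York, department: Operations}
  Grace Harris: {city: Toronto, department: Legal}
  Pat White: {city: Tokyo, department: Sales}
  Dave Wilson: {city: London, department: Legal} <-- MATCH
  Rosa Wilson: {city: Toronto, department: Marketing}
  Heidi Anderson: {city: Oslo, department: HR}

Matches: ["Ivan Moore", "Dave Wilson"]

["Ivan Moore", "Dave Wilson"]


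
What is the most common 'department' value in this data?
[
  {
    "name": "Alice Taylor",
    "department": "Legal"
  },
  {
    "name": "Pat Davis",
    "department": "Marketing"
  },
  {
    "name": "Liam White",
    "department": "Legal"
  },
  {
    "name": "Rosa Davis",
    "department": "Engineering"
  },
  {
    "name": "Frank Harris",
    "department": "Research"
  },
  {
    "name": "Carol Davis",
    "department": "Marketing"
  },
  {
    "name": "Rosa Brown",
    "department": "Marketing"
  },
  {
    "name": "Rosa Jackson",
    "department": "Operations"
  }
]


Counting 'department' values across 8 records:

  Marketing: 3 ###
  Legal: 2 ##
  Engineering: 1 #
  Research: 1 #
  Operations: 1 #

Most common: Marketing (3 times)

Marketing (3 times)


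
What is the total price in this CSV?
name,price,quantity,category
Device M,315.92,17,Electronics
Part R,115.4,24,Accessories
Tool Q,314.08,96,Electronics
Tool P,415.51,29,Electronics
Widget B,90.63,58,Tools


Computing total price:
Values: [315.92, 115.4, 314.08, 415.51, 90.63]
Sum = 1251.54

1251.54


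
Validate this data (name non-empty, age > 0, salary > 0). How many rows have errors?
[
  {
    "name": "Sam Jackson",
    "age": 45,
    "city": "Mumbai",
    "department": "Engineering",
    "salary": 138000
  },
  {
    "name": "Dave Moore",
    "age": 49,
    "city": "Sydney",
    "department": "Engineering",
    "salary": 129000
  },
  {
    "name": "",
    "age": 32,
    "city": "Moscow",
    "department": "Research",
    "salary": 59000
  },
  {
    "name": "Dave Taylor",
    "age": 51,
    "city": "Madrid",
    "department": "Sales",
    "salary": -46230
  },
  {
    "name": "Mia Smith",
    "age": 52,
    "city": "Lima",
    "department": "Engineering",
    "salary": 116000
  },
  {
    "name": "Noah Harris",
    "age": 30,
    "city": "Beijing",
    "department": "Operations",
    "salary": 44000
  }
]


Validating 6 records:
Rules: name non-empty, age > 0, salary > 0

  Row 1 (Sam Jackson): OK
  Row 2 (Dave Moore): OK
  Row 3 (???): empty name
  Row 4 (Dave Taylor): negative salary: -46230
  Row 5 (Mia Smith): OK
  Row 6 (Noah Harris): OK

Total errors: 2

2 errors


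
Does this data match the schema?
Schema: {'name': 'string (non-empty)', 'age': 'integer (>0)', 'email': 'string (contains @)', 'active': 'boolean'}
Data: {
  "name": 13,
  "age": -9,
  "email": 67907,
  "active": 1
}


Validating each field against schema:
  name: FAIL (13 is not a string)
  age: FAIL (-9 is not > 0)
  email: FAIL (67907 is not a string)
  active: FAIL (1 is not a boolean)

Result: INVALID (4 errors: name, age, email, active)

INVALID (4 errors: name, age, email, active)


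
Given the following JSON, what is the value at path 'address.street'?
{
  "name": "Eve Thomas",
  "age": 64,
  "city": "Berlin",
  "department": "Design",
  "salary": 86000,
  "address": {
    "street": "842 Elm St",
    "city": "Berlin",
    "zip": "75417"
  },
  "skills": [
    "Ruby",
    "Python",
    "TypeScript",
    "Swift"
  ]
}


Query: address.street
Path: address -> street
Value: 842 Elm St

842 Elm St


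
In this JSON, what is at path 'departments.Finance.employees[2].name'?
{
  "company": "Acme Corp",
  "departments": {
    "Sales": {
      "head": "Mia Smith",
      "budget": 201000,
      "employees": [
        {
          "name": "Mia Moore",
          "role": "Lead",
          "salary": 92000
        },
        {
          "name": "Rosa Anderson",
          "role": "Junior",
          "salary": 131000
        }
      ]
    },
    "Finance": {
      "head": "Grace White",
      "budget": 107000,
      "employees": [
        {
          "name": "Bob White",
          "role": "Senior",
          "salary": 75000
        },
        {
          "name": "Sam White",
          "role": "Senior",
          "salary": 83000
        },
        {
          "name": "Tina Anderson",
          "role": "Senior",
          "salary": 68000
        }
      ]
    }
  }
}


Path: departments.Finance.employees[2].name

Navigate:
  -> departments
  -> Finance
  -> employees[2].name = 'Tina Anderson'

Tina Anderson


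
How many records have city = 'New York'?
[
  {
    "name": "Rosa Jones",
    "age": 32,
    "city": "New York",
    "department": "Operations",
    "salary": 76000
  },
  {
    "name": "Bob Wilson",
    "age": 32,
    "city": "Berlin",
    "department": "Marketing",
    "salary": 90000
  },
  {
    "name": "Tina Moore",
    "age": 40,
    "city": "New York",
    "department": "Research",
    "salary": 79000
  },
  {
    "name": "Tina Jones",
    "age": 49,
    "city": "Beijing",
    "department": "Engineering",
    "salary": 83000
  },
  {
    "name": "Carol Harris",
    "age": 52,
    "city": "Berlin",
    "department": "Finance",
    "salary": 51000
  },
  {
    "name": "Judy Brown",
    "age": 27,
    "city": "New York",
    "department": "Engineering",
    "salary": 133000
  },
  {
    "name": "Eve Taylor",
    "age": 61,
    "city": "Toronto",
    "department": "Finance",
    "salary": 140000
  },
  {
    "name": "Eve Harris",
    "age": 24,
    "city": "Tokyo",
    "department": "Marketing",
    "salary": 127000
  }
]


Data: 8 records
Condition: city = 'New York'

Checking each record:
  Rosa Jones: New York MATCH
  Bob Wilson: Berlin
  Tina Moore: New York MATCH
  Tina Jones: Beijing
  Carol Harris: Berlin
  Judy Brown: New York MATCH
  Eve Taylor: Toronto
  Eve Harris: Tokyo

Count: 3

3


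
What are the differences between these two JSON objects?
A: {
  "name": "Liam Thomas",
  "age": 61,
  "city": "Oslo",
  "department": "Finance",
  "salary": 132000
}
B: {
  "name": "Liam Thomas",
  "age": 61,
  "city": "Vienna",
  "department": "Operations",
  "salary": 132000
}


Comparing each field (in key order):
  name: same
  age: same
  city: DIFFERENT
  department: DIFFERENT
  salary: same
Differences:
  city: Oslo -> Vienna
  department: Finance -> Operations

2 field(s) changed

2 changes: city, department


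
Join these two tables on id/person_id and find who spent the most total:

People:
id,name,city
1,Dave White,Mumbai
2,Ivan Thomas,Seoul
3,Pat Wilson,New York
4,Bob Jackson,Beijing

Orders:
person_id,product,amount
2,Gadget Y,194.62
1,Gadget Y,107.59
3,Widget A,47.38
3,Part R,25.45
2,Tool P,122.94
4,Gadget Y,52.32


Join on: people.id = orders.person_id

Joined rows:
  Ivan Thomas (Seoul) bought Gadget Y for $194.62
  Dave White (Mumbai) bought Gadget Y for $107.59
  Pat Wilson (New York) bought Widget A for $47.38
  Pat Wilson (New York) bought Part R for $25.45
  Ivan Thomas (Seoul) bought Tool P for $122.94
  Bob Jackson (Beijing) bought Gadget Y for $52.32

Total per person:
  Ivan Thomas: $317.56
  Dave White: $107.59
  Pat Wilson: $72.83
  Bob Jackson: $52.32

Top spender: Ivan Thomas ($317.56)

Ivan Thomas ($317.56)


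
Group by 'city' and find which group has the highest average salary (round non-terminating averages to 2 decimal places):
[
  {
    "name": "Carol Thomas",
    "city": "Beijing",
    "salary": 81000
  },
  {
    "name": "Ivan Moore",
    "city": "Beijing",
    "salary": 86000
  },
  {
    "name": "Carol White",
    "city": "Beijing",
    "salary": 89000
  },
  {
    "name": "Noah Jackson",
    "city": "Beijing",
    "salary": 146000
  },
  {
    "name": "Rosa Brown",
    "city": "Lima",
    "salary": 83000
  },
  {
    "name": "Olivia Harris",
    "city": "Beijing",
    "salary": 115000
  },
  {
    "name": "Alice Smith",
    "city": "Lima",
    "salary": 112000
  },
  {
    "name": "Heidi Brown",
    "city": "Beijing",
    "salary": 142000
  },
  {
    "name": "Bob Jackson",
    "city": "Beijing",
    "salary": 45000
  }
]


Group by: city

Groups:
  Beijing: 7 people, avg salary = 704000/7 ≈ $100571.43
  Lima: 2 people, avg salary = 195000/2 = $97500

Highest average salary: Beijing (≈$100571.43)

Beijing (≈$100571.43)


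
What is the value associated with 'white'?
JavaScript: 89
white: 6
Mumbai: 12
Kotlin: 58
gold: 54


Looking up key 'white'
Value: 6

6


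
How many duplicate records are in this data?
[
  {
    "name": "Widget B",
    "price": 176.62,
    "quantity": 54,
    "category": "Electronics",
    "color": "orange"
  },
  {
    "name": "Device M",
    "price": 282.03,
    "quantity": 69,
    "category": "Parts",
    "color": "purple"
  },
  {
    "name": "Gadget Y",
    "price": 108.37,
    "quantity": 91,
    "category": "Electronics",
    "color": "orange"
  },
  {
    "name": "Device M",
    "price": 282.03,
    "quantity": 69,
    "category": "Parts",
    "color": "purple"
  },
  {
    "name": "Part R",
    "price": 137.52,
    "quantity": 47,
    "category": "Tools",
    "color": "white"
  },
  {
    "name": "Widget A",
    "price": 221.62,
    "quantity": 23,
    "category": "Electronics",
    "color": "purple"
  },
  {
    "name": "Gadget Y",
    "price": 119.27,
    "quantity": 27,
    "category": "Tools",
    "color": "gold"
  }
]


Checking 7 records for duplicates:

  Row 1: Widget B ($176.62, qty 54)
  Row 2: Device M ($282.03, qty 69)
  Row 3: Gadget Y ($108.37, qty 91)
  Row 4: Device M ($282.03, qty 69) <-- DUPLICATE
  Row 5: Part R ($137.52, qty 47)
  Row 6: Widget A ($221.62, qty 23)
  Row 7: Gadget Y ($119.27, qty 27)

Duplicates found: 1
Unique records: 6

1 duplicates, 6 unique


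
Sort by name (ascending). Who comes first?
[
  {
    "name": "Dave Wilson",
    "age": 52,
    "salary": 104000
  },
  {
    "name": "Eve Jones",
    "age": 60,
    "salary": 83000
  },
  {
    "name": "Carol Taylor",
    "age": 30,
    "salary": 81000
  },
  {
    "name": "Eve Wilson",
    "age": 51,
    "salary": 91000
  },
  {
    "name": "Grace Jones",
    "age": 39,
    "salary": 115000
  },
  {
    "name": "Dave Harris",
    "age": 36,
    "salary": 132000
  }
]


Sort by: name (ascending)

Sorted order:
  1. Carol Taylor (name = Carol Taylor)
  2. Dave Harris (name = Dave Harris)
  3. Dave Wilson (name = Dave Wilson)
  4. Eve Jones (name = Eve Jones)
  5. Eve Wilson (name = Eve Wilson)
  6. Grace Jones (name = Grace Jones)

First: Carol Taylor

Carol Taylor


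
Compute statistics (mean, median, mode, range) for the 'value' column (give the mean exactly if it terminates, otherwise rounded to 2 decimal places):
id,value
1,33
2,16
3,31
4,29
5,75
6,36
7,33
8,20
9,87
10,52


Data: [33, 16, 31, 29, 75, 36, 33, 20, 87, 52]
Count: 10
Sum: 412
Mean: 412/10 = 41.2
Sorted: [16, 20, 29, 31, 33, 33, 36, 52, 75, 87]
Median: 33.0
Mode: 33 (2 times)
Range: 87 - 16 = 71
Min: 16, Max: 87

mean=41.2, median=33.0, mode=33, range=71


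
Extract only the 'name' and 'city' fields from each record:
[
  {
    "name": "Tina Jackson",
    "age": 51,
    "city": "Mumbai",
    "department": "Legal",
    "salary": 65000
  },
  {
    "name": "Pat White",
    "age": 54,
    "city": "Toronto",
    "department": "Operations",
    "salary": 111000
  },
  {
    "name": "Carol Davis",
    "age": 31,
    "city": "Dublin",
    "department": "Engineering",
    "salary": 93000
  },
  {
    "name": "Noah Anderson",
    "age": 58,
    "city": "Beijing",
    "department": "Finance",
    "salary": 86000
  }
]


Original: 4 records with fields: name, age, city, department, salary
Keep: ['name', 'city']
Drop: ['age', 'department', 'salary']
Result: 4 records, 2 fields each

[
  {
    "name": "Tina Jackson",
    "city": "Mumbai"
  },
  {
    "name": "Pat White",
    "city": "Toronto"
  },
  {
    "name": "Carol Davis",
    "city": "Dublin"
  },
  {
    "name": "Noah Anderson",
    "city": "Beijing"
  }
]


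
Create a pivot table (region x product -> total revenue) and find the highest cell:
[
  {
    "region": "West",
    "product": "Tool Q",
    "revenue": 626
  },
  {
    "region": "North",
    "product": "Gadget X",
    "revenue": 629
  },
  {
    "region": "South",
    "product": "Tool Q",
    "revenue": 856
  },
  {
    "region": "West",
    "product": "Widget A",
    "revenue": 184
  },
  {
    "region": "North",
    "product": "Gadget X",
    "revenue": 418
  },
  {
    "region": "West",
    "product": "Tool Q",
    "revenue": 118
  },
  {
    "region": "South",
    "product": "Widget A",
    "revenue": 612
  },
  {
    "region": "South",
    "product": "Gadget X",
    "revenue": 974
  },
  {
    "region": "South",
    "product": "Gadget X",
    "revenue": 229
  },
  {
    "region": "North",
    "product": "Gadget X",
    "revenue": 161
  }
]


Pivot: region (rows) x product (columns) -> total revenue

     Gadget X      Tool Q        Widget A    
North         1208             0             0  
South         1203           856           612  
West             0           744           184  

Highest: North / Gadget X = $1208

North / Gadget X = $1208


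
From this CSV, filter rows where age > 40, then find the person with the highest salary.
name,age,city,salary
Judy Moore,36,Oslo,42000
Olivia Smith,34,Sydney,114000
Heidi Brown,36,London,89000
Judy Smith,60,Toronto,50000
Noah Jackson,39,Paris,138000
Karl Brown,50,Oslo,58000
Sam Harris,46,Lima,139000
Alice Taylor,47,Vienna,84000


Filter: age > 40
Sort by: salary (descending)

Filtered records (4):
  Sam Harris, age 46, salary $139000
  Alice Taylor, age 47, salary $84000
  Karl Brown, age 50, salary $58000
  Judy Smith, age 60, salary $50000

Highest salary: Sam Harris ($139000)

Sam Harris


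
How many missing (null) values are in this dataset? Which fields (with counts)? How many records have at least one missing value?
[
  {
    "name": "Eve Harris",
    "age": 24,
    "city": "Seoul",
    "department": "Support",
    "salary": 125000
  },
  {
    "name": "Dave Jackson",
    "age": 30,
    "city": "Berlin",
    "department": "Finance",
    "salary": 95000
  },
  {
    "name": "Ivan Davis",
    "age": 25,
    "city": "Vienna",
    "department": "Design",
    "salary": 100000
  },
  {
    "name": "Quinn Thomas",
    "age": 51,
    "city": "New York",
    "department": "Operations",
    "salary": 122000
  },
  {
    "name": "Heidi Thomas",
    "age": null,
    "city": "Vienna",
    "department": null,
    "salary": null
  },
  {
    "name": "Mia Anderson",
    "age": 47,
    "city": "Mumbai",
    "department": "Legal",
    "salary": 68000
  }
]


Checking for missing (null) values in 6 records:

  Eve Harris: complete
  Dave Jackson: complete
  Ivan Davis: complete
  Quinn Thomas: complete
  Heidi Thomas: age, department, salary
  Mia Anderson: complete

Per field:
  name: 0 missing
  age: 1 missing
  city: 0 missing
  department: 1 missing
  salary: 1 missing

Total missing values: 3
Records with any missing: 1

3 missing values (age: 1, department: 1, salary: 1); 1 incomplete records


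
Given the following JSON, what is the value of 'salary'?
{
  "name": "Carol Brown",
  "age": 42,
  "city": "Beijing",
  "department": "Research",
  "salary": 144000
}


Looking up field 'salary'
Value: 144000

144000


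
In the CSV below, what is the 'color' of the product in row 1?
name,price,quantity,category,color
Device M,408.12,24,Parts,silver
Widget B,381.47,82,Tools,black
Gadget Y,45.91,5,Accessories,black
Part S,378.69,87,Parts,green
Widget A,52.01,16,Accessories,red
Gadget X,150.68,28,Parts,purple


Query: Row 1 ('Device M'), column 'color'
Value: silver

silver


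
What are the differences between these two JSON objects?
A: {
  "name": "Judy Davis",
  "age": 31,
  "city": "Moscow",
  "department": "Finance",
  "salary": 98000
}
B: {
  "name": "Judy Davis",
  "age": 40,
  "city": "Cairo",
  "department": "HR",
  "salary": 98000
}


Comparing each field (in key order):
  name: same
  age: DIFFERENT
  city: DIFFERENT
  department: DIFFERENT
  salary: same
Differences:
  age: 31 -> 40
  city: Moscow -> Cairo
  department: Finance -> HR

3 field(s) changed

3 changes: age, city, department


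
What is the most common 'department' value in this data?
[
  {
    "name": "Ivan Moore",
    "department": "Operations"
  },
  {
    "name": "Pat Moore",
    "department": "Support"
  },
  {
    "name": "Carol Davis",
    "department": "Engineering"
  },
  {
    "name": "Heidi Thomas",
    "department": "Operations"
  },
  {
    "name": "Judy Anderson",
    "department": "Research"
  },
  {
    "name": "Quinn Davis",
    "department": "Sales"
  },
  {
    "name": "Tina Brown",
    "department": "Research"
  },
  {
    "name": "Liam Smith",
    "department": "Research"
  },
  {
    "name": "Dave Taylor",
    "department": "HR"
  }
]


Counting 'department' values across 9 records:

  Research: 3 ###
  Operations: 2 ##
  Support: 1 #
  Engineering: 1 #
  Sales: 1 #
  HR: 1 #

Most common: Research (3 times)

Research (3 times)


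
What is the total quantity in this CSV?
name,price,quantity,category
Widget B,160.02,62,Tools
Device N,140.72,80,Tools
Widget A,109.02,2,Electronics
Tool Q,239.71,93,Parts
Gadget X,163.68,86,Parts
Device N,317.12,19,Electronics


Computing total quantity:
Values: [62, 80, 2, 93, 86, 19]
Sum = 342

342


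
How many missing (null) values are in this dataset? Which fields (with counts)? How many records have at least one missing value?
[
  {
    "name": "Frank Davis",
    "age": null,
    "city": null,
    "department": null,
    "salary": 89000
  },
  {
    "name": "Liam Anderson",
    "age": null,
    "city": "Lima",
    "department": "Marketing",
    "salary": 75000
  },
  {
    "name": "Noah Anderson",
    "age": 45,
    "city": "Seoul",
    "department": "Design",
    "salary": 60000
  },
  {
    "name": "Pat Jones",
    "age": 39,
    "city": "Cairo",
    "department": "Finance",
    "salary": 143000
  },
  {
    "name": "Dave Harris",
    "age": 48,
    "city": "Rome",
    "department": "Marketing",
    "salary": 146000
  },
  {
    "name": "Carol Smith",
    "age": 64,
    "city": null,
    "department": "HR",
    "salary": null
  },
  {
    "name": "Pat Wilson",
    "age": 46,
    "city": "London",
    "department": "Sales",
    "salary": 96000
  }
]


Checking for missing (null) values in 7 records:

  Frank Davis: age, city, department
  Liam Anderson: age
  Noah Anderson: complete
  Pat Jones: complete
  Dave Harris: complete
  Carol Smith: city, salary
  Pat Wilson: complete

Per field:
  name: 0 missing
  age: 2 missing
  city: 2 missing
  department: 1 missing
  salary: 1 missing

Total missing values: 6
Records with any missing: 3

6 missing values (age: 2, city: 2, department: 1, salary: 1); 3 incomplete records
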